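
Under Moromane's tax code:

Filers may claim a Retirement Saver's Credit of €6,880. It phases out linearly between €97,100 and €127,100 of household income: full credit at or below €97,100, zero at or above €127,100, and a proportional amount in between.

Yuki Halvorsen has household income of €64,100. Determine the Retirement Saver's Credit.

Retirement Saver's Credit: €64,100 is at or below the €97,100 threshold, so the full €6,880 applies.

€6,880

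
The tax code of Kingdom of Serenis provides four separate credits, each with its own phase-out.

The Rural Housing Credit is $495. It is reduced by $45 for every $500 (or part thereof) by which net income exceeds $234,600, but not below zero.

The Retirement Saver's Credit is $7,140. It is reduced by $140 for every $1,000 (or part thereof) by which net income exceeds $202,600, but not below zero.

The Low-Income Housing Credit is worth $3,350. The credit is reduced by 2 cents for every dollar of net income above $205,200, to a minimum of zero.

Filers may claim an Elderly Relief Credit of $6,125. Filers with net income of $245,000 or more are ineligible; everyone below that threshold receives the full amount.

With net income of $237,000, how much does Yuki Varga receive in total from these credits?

Rural Housing Credit: income exceeds $234,600 by $2,400, which is 5 full-or-partial $500 increments; reduction = 5 × $45 = $225, leaving $270.
Retirement Saver's Credit: income exceeds $202,600 by $34,400, which is 35 full-or-partial $1,000 increments; reduction = 35 × $140 = $4,900, leaving $2,240.
Low-Income Housing Credit: 2% of the $31,800 excess over $205,200 is $636; credit = $3,350 − $636 = $2,714.
Elderly Relief Credit: $237,000 is below the $245,000 cutoff, so the full $6,125 applies.
Total: $270 + $2,240 + $2,714 + $6,125 = $11,349.

$11,349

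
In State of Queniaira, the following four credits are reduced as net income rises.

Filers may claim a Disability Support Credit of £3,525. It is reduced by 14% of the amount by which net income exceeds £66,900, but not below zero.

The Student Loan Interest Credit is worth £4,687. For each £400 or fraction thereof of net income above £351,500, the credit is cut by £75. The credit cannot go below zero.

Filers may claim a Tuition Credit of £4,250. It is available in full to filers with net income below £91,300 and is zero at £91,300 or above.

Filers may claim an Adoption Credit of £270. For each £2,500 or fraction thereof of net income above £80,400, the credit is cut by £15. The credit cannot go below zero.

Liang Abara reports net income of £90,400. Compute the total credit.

Disability Support Credit: 14% of the £23,500 excess over £66,900 is £3,290; credit = £3,525 − £3,290 = £235.
Student Loan Interest Credit: £90,400 is at or below the £351,500 threshold, so the full £4,687 applies.
Tuition Credit: £90,400 is below the £91,300 cutoff, so the full £4,250 applies.
Adoption Credit: income exceeds £80,400 by £10,000, which is 4 full-or-partial £2,500 increments; reduction = 4 × £15 = £60, leaving £210.
Total: £235 + £4,687 + £4,250 + £210 = £9,382.

£9,382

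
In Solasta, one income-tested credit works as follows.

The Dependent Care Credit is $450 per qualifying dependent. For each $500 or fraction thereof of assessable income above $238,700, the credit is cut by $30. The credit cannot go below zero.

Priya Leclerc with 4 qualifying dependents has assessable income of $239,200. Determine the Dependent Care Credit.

$1,770

Dependent Care Credit: base = 4 × $450 = $1,800. income exceeds $238,700 by $500, which is 1 full-or-partial $500 increment; reduction = 1 × $30 = $30, leaving $1,770.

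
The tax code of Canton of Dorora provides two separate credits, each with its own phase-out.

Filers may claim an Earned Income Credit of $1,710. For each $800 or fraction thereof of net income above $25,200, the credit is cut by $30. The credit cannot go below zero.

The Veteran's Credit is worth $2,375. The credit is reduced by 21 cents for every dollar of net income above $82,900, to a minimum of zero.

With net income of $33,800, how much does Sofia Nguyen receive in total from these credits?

$3,755

Earned Income Credit: income exceeds $25,200 by $8,600, which is 11 full-or-partial $800 increments; reduction = 11 × $30 = $330, leaving $1,380.
Veteran's Credit: $33,800 is at or below the $82,900 threshold, so the full $2,375 applies.
Total: $1,380 + $2,375 = $3,755.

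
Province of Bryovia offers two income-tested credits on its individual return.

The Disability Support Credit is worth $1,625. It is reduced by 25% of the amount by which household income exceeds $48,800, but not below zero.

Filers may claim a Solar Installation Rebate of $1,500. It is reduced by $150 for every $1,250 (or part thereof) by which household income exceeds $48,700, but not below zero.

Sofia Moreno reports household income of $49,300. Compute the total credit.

$2,850

Disability Support Credit: 25% of the $500 excess over $48,800 is $125; credit = $1,625 − $125 = $1,500.
Solar Installation Rebate: income exceeds $48,700 by $600, which is 1 full-or-partial $1,250 increment; reduction = 1 × $150 = $150, leaving $1,350.
Total: $1,500 + $1,350 = $2,850.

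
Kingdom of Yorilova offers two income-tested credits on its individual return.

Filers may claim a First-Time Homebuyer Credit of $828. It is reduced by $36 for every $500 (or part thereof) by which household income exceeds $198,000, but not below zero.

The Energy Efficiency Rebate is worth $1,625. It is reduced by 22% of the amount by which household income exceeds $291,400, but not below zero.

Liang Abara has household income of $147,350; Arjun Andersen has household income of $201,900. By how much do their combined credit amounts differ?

Liang ($147,350): First-Time Homebuyer Credit: $147,350 is at or below the $198,000 threshold, so the full $828 applies. Energy Efficiency Rebate: $147,350 is at or below the $291,400 threshold, so the full $1,625 applies. total $828 + $1,625 = $2,453
Arjun ($201,900): First-Time Homebuyer Credit: income exceeds $198,000 by $3,900, which is 8 full-or-partial $500 increments; reduction = 8 × $36 = $288, leaving $540. Energy Efficiency Rebate: $201,900 is at or below the $291,400 threshold, so the full $1,625 applies. total $540 + $1,625 = $2,165
Difference: |$2,453 − $2,165| = $288.

$288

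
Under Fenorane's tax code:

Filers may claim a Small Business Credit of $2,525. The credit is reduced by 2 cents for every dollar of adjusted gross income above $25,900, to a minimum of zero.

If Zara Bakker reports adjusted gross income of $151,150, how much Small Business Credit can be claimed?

$20

Small Business Credit: 2% of the $125,250 excess over $25,900 is $2,505; credit = $2,525 − $2,505 = $20.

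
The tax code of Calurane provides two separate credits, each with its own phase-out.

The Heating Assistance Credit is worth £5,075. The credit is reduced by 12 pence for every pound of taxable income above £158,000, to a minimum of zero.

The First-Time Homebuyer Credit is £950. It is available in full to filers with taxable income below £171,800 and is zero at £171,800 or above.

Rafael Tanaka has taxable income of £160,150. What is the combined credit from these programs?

£5,767

Heating Assistance Credit: 12% of the £2,150 excess over £158,000 is £258; credit = £5,075 − £258 = £4,817.
First-Time Homebuyer Credit: £160,150 is below the £171,800 cutoff, so the full £950 applies.
Total: £4,817 + £950 = £5,767.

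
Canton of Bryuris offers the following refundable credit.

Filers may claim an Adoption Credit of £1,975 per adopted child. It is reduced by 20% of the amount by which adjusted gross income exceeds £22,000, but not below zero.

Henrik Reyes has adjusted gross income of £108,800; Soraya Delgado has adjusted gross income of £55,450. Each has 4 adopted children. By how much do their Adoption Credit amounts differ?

£1,210

Henrik (£108,800): Adoption Credit: base = 4 × £1,975 = £7,900. 20% of the £86,800 excess over £22,000 is £17,360 ≥ base, so the credit is £0.
Soraya (£55,450): Adoption Credit: base = 4 × £1,975 = £7,900. 20% of the £33,450 excess over £22,000 is £6,690; credit = £7,900 − £6,690 = £1,210.
Difference: |£0 − £1,210| = £1,210.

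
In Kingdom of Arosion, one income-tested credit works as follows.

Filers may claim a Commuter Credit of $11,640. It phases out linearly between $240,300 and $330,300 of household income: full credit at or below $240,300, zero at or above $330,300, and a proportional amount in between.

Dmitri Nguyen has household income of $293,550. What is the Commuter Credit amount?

$4,753

Commuter Credit: $293,550 is $53,250 into a $90,000 phase-out range, leaving 36,750/90,000 of the credit: $11,640 × 36,750/90,000 = $4,753.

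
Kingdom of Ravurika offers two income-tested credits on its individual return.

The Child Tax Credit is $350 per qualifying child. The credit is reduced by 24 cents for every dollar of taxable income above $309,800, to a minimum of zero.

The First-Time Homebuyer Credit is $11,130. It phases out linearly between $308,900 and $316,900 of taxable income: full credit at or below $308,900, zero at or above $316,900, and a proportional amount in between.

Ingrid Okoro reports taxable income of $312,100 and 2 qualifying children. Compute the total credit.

$6,826

Child Tax Credit: base = 2 × $350 = $700. 24% of the $2,300 excess over $309,800 is $552; credit = $700 − $552 = $148.
First-Time Homebuyer Credit: $312,100 is $3,200 into a $8,000 phase-out range, leaving 4,800/8,000 of the credit: $11,130 × 4,800/8,000 = $6,678.
Total: $148 + $6,678 = $6,826.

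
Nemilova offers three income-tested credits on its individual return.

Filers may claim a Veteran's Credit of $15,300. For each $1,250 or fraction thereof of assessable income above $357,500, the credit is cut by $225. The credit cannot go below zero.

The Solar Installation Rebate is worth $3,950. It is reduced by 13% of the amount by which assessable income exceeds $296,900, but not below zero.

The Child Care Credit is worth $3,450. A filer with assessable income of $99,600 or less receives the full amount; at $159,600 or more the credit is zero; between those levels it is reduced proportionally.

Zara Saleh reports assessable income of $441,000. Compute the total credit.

Veteran's Credit: income exceeds $357,500 by $83,500, which is 67 full-or-partial $1,250 increments; reduction = 67 × $225 = $15,075, leaving $225.
Solar Installation Rebate: 13% of the $144,100 excess over $296,900 is $18,733 ≥ base, so the credit is $0.
Child Care Credit: $441,000 is at or above $159,600, so the credit is $0.
Total: $225 + $0 + $0 = $225.

$225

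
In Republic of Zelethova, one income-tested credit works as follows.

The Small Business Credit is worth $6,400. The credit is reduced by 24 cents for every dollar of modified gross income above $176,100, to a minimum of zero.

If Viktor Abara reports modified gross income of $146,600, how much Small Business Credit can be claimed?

Small Business Credit: $146,600 is at or below the $176,100 threshold, so the full $6,400 applies.

$6,400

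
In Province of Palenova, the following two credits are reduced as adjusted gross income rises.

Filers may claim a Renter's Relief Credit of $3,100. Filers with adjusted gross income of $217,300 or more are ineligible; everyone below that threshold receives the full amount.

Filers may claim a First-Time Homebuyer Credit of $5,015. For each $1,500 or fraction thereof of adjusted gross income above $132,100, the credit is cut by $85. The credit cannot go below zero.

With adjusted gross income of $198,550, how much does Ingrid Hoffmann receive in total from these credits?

Renter's Relief Credit: $198,550 is below the $217,300 cutoff, so the full $3,100 applies.
First-Time Homebuyer Credit: income exceeds $132,100 by $66,450, which is 45 full-or-partial $1,500 increments; reduction = 45 × $85 = $3,825, leaving $1,190.
Total: $3,100 + $1,190 = $4,290.

$4,290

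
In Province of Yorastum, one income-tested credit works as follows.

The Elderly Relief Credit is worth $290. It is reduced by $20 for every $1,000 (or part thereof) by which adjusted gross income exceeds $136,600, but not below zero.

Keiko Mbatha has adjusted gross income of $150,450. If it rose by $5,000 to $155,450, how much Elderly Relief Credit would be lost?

At $150,450 — income exceeds $136,600 by $13,850, which is 14 full-or-partial $1,000 increments; reduction = 14 × $20 = $280, leaving $10.
At $155,450 — income exceeds $136,600 by $18,850 → 19 increments × $20 = $380 ≥ base, so the credit is $0.
Lost: $10 − $0 = $10.

$10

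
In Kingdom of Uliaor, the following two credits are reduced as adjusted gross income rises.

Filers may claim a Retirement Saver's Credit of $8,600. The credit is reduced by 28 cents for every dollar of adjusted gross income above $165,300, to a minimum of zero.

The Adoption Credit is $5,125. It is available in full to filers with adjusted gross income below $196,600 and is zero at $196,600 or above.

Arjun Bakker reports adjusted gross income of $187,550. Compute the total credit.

Retirement Saver's Credit: 28% of the $22,250 excess over $165,300 is $6,230; credit = $8,600 − $6,230 = $2,370.
Adoption Credit: $187,550 is below the $196,600 cutoff, so the full $5,125 applies.
Total: $2,370 + $5,125 = $7,495.

$7,495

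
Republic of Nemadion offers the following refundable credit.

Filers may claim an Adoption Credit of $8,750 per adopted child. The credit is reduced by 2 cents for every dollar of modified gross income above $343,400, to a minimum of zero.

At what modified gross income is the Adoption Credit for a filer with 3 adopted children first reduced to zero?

Full credit = 3 × $8,750 = $26,250.
The credit falls by 2% of each dollar above $343,400, so it reaches zero when the excess is $26,250 / 2% = $1,312,500: income = $343,400 + $1,312,500 = $1,655,900.

$1,655,900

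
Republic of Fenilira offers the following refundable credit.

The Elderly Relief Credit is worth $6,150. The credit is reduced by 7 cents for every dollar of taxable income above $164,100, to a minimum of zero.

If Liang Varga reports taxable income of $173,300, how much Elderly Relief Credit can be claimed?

$5,506

Elderly Relief Credit: 7% of the $9,200 excess over $164,100 is $644; credit = $6,150 − $644 = $5,506.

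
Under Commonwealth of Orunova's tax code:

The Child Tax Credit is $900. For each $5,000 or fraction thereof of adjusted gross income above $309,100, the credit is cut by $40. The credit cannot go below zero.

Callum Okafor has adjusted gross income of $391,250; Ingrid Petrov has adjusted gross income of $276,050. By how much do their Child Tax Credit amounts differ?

Callum ($391,250): Child Tax Credit: income exceeds $309,100 by $82,150, which is 17 full-or-partial $5,000 increments; reduction = 17 × $40 = $680, leaving $220.
Ingrid ($276,050): Child Tax Credit: $276,050 is at or below the $309,100 threshold, so the full $900 applies.
Difference: |$220 − $900| = $680.

$680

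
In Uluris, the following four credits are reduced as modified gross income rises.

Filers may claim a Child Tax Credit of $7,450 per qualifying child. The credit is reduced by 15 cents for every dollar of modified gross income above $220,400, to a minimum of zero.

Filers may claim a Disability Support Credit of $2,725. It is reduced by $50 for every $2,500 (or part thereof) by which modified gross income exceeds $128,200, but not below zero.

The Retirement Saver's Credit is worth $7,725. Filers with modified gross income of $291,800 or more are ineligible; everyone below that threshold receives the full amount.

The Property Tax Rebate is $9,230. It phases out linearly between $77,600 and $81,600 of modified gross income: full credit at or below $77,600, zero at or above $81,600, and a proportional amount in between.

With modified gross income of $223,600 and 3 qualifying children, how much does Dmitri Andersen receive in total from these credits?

Child Tax Credit: base = 3 × $7,450 = $22,350. 15% of the $3,200 excess over $220,400 is $480; credit = $22,350 − $480 = $21,870.
Disability Support Credit: income exceeds $128,200 by $95,400, which is 39 full-or-partial $2,500 increments; reduction = 39 × $50 = $1,950, leaving $775.
Retirement Saver's Credit: $223,600 is below the $291,800 cutoff, so the full $7,725 applies.
Property Tax Rebate: $223,600 is at or above $81,600, so the credit is $0.
Total: $21,870 + $775 + $7,725 + $0 = $30,370.

$30,370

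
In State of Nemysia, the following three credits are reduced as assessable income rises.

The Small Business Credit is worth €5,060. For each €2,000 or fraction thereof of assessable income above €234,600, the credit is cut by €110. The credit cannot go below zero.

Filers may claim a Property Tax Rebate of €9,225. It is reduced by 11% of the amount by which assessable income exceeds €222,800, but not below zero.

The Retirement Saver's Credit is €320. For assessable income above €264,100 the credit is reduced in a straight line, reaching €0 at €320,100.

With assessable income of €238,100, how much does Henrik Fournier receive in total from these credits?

€12,702

Small Business Credit: income exceeds €234,600 by €3,500, which is 2 full-or-partial €2,000 increments; reduction = 2 × €110 = €220, leaving €4,840.
Property Tax Rebate: 11% of the €15,300 excess over €222,800 is €1,683; credit = €9,225 − €1,683 = €7,542.
Retirement Saver's Credit: €238,100 is at or below the €264,100 threshold, so the full €320 applies.
Total: €4,840 + €7,542 + €320 = €12,702.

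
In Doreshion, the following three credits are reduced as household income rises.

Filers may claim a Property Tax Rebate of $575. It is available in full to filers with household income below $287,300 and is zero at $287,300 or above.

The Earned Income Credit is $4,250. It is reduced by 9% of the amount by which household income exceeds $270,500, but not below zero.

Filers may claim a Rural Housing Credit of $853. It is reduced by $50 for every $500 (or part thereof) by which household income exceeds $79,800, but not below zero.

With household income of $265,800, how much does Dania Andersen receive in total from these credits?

Property Tax Rebate: $265,800 is below the $287,300 cutoff, so the full $575 applies.
Earned Income Credit: $265,800 is at or below the $270,500 threshold, so the full $4,250 applies.
Rural Housing Credit: income exceeds $79,800 by $186,000 → 372 increments × $50 = $18,600 ≥ base, so the credit is $0.
Total: $575 + $4,250 + $0 = $4,825.

$4,825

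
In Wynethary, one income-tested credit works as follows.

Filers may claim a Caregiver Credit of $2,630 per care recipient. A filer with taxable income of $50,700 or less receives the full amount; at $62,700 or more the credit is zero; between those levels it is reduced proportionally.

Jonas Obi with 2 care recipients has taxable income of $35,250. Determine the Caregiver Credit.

Caregiver Credit: base = 2 × $2,630 = $5,260. $35,250 is at or below the $50,700 threshold, so the full $5,260 applies.

$5,260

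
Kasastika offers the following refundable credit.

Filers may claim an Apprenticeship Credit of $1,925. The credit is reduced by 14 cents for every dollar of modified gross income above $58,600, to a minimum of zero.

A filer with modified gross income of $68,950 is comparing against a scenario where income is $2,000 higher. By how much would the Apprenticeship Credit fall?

$280

At $68,950 — 14% of the $10,350 excess over $58,600 is $1,449; credit = $1,925 − $1,449 = $476.
At $70,950 — 14% of the $12,350 excess over $58,600 is $1,729; credit = $1,925 − $1,729 = $196.
Lost: $476 − $196 = $280.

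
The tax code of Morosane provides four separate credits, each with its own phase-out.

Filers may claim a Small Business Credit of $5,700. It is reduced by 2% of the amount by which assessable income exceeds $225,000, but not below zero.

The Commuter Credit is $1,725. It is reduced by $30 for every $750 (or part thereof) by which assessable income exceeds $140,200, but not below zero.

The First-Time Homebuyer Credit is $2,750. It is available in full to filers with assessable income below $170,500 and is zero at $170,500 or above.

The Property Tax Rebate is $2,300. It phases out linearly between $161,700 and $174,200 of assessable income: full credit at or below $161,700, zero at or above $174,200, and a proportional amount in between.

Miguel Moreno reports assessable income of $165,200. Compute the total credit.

$10,811

Small Business Credit: $165,200 is at or below the $225,000 threshold, so the full $5,700 applies.
Commuter Credit: income exceeds $140,200 by $25,000, which is 34 full-or-partial $750 increments; reduction = 34 × $30 = $1,020, leaving $705.
First-Time Homebuyer Credit: $165,200 is below the $170,500 cutoff, so the full $2,750 applies.
Property Tax Rebate: $165,200 is $3,500 into a $12,500 phase-out range, leaving 9,000/12,500 of the credit: $2,300 × 9,000/12,500 = $1,656.
Total: $5,700 + $705 + $2,750 + $1,656 = $10,811.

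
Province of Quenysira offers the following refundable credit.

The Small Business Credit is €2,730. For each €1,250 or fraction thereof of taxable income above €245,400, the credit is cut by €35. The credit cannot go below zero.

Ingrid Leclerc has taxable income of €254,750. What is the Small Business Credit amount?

Small Business Credit: income exceeds €245,400 by €9,350, which is 8 full-or-partial €1,250 increments; reduction = 8 × €35 = €280, leaving €2,450.

€2,450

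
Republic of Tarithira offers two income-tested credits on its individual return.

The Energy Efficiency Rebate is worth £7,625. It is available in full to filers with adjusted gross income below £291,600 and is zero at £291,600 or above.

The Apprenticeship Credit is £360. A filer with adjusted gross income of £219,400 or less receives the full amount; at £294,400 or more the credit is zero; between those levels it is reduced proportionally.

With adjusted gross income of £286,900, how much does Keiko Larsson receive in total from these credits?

£7,661

Energy Efficiency Rebate: £286,900 is below the £291,600 cutoff, so the full £7,625 applies.
Apprenticeship Credit: £286,900 is £67,500 into a £75,000 phase-out range, leaving 7,500/75,000 of the credit: £360 × 7,500/75,000 = £36.
Total: £7,625 + £36 = £7,661.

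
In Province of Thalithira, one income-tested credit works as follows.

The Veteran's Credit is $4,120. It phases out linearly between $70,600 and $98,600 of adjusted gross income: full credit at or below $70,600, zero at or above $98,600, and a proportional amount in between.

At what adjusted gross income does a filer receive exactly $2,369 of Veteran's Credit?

$82,500

$2,369 is 2,369/4,120 of the full $4,120, so 1,751/4,120 of the $28,000 range has been used: income = $70,600 + $28,000 × 1,751/4,120 = $82,500.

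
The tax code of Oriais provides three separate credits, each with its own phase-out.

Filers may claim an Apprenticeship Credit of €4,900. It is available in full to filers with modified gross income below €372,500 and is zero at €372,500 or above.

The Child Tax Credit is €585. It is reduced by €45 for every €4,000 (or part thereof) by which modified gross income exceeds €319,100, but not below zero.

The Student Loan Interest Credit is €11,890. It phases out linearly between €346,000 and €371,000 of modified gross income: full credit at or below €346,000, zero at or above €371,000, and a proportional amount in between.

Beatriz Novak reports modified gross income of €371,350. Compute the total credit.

Apprenticeship Credit: €371,350 is below the €372,500 cutoff, so the full €4,900 applies.
Child Tax Credit: income exceeds €319,100 by €52,250 → 14 increments × €45 = €630 ≥ base, so the credit is €0.
Student Loan Interest Credit: €371,350 is at or above €371,000, so the credit is €0.
Total: €4,900 + €0 + €0 = €4,900.

€4,900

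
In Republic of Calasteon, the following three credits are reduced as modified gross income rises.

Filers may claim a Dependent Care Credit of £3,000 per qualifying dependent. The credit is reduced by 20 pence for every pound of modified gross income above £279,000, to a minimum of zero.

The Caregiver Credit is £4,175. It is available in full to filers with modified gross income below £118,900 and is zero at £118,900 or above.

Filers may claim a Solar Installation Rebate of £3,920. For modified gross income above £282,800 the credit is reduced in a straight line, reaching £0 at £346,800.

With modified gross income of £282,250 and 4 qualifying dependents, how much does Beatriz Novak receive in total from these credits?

Dependent Care Credit: base = 4 × £3,000 = £12,000. 20% of the £3,250 excess over £279,000 is £650; credit = £12,000 − £650 = £11,350.
Caregiver Credit: £282,250 meets or exceeds the £118,900 cutoff, so the credit is £0.
Solar Installation Rebate: £282,250 is at or below the £282,800 threshold, so the full £3,920 applies.
Total: £11,350 + £0 + £3,920 = £15,270.

£15,270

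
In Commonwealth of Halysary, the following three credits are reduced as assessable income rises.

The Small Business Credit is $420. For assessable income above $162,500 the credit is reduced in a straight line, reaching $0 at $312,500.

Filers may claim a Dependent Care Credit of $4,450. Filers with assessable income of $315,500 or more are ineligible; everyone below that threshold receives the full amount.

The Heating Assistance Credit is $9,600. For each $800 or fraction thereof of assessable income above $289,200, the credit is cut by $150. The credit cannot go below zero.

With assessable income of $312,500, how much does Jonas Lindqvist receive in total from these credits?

$9,550

Small Business Credit: $312,500 is at or above $312,500, so the credit is $0.
Dependent Care Credit: $312,500 is below the $315,500 cutoff, so the full $4,450 applies.
Heating Assistance Credit: income exceeds $289,200 by $23,300, which is 30 full-or-partial $800 increments; reduction = 30 × $150 = $4,500, leaving $5,100.
Total: $0 + $4,450 + $5,100 = $9,550.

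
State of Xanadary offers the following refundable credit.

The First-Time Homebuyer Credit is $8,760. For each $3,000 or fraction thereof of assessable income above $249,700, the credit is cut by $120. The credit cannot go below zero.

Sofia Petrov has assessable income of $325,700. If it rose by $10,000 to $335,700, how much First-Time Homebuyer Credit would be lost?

$360

At $325,700 — income exceeds $249,700 by $76,000, which is 26 full-or-partial $3,000 increments; reduction = 26 × $120 = $3,120, leaving $5,640.
At $335,700 — income exceeds $249,700 by $86,000, which is 29 full-or-partial $3,000 increments; reduction = 29 × $120 = $3,480, leaving $5,280.
Lost: $5,640 − $5,280 = $360.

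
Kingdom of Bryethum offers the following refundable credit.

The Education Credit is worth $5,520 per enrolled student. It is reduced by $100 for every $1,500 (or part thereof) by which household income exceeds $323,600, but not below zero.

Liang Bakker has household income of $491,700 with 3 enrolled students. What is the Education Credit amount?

Education Credit: base = 3 × $5,520 = $16,560. income exceeds $323,600 by $168,100, which is 113 full-or-partial $1,500 increments; reduction = 113 × $100 = $11,300, leaving $5,260.

$5,260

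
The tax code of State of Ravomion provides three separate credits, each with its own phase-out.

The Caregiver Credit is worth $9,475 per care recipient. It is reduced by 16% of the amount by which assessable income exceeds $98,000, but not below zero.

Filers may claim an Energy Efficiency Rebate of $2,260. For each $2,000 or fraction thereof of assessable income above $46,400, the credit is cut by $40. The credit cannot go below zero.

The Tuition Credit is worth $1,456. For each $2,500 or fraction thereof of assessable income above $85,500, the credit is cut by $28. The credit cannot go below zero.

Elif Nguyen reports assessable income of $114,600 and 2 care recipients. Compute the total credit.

$18,274

Caregiver Credit: base = 2 × $9,475 = $18,950. 16% of the $16,600 excess over $98,000 is $2,656; credit = $18,950 − $2,656 = $16,294.
Energy Efficiency Rebate: income exceeds $46,400 by $68,200, which is 35 full-or-partial $2,000 increments; reduction = 35 × $40 = $1,400, leaving $860.
Tuition Credit: income exceeds $85,500 by $29,100, which is 12 full-or-partial $2,500 increments; reduction = 12 × $28 = $336, leaving $1,120.
Total: $16,294 + $860 + $1,120 = $18,274.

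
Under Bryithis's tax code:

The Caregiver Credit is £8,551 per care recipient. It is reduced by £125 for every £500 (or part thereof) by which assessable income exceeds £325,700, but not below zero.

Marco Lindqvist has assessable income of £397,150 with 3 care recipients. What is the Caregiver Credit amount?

Caregiver Credit: base = 3 × £8,551 = £25,653. income exceeds £325,700 by £71,450, which is 143 full-or-partial £500 increments; reduction = 143 × £125 = £17,875, leaving £7,778.

£7,778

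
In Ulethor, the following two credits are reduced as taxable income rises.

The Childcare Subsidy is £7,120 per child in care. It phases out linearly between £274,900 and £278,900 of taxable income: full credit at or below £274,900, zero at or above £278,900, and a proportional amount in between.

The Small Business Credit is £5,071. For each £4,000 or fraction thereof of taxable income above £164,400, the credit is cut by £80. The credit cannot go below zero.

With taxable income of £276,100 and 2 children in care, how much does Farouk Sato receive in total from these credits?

£12,799

Childcare Subsidy: base = 2 × £7,120 = £14,240. £276,100 is £1,200 into a £4,000 phase-out range, leaving 2,800/4,000 of the credit: £14,240 × 2,800/4,000 = £9,968.
Small Business Credit: income exceeds £164,400 by £111,700, which is 28 full-or-partial £4,000 increments; reduction = 28 × £80 = £2,240, leaving £2,831.
Total: £9,968 + £2,831 = £12,799.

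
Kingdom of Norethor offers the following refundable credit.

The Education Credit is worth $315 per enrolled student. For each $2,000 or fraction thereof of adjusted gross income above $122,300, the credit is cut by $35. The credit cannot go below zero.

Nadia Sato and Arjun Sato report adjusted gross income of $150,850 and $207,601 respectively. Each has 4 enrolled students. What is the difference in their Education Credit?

Nadia ($150,850): Education Credit: base = 4 × $315 = $1,260. income exceeds $122,300 by $28,550, which is 15 full-or-partial $2,000 increments; reduction = 15 × $35 = $525, leaving $735.
Arjun ($207,601): Education Credit: base = 4 × $315 = $1,260. income exceeds $122,300 by $85,301 → 43 increments × $35 = $1,505 ≥ base, so the credit is $0.
Difference: |$735 − $0| = $735.

$735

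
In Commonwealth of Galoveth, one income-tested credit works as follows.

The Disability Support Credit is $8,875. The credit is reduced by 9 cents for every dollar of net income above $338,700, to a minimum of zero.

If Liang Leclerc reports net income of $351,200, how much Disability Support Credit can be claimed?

Disability Support Credit: 9% of the $12,500 excess over $338,700 is $1,125; credit = $8,875 − $1,125 = $7,750.

$7,750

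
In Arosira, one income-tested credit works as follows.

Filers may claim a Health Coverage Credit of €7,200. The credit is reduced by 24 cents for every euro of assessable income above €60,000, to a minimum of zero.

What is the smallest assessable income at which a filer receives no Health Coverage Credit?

The credit falls by 24% of each euro above €60,000, so it reaches zero when the excess is €7,200 / 24% = €30,000: income = €60,000 + €30,000 = €90,000.

€90,000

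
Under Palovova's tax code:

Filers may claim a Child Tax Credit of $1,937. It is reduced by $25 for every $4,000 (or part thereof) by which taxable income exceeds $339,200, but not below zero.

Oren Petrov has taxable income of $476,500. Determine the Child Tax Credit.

$1,062

Child Tax Credit: income exceeds $339,200 by $137,300, which is 35 full-or-partial $4,000 increments; reduction = 35 × $25 = $875, leaving $1,062.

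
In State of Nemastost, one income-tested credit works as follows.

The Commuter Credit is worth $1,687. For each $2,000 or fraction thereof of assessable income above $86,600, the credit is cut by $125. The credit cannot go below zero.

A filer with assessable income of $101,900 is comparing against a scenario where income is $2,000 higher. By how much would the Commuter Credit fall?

$125

At $101,900 — income exceeds $86,600 by $15,300, which is 8 full-or-partial $2,000 increments; reduction = 8 × $125 = $1,000, leaving $687.
At $103,900 — income exceeds $86,600 by $17,300, which is 9 full-or-partial $2,000 increments; reduction = 9 × $125 = $1,125, leaving $562.
Lost: $687 − $562 = $125.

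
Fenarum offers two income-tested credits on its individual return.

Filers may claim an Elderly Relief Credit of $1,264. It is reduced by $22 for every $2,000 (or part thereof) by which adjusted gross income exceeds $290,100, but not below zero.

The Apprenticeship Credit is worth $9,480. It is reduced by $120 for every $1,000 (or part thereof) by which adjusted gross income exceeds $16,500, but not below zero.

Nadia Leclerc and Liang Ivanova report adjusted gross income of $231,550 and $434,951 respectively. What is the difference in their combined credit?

Nadia ($231,550): Elderly Relief Credit: $231,550 is at or below the $290,100 threshold, so the full $1,264 applies. Apprenticeship Credit: income exceeds $16,500 by $215,050 → 216 increments × $120 = $25,920 ≥ base, so the credit is $0. total $1,264 + $0 = $1,264
Liang ($434,951): Elderly Relief Credit: income exceeds $290,100 by $144,851 → 73 increments × $22 = $1,606 ≥ base, so the credit is $0. Apprenticeship Credit: income exceeds $16,500 by $418,451 → 419 increments × $120 = $50,280 ≥ base, so the credit is $0. total $0 + $0 = $0
Difference: |$1,264 − $0| = $1,264.

$1,264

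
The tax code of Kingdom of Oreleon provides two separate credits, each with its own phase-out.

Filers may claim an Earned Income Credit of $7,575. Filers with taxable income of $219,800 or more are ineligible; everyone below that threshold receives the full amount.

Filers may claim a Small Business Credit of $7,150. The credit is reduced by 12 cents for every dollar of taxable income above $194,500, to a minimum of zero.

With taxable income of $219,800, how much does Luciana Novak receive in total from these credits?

$4,114

Earned Income Credit: $219,800 meets or exceeds the $219,800 cutoff, so the credit is $0.
Small Business Credit: 12% of the $25,300 excess over $194,500 is $3,036; credit = $7,150 − $3,036 = $4,114.
Total: $0 + $4,114 = $4,114.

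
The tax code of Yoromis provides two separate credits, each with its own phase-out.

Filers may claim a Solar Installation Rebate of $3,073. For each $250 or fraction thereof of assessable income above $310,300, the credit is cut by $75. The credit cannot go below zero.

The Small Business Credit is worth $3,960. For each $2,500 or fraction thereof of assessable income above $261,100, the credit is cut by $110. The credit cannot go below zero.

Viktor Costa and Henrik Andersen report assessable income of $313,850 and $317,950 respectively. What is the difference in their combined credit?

$1,310

Viktor ($313,850): Solar Installation Rebate: income exceeds $310,300 by $3,550, which is 15 full-or-partial $250 increments; reduction = 15 × $75 = $1,125, leaving $1,948. Small Business Credit: income exceeds $261,100 by $52,750, which is 22 full-or-partial $2,500 increments; reduction = 22 × $110 = $2,420, leaving $1,540. total $1,948 + $1,540 = $3,488
Henrik ($317,950): Solar Installation Rebate: income exceeds $310,300 by $7,650, which is 31 full-or-partial $250 increments; reduction = 31 × $75 = $2,325, leaving $748. Small Business Credit: income exceeds $261,100 by $56,850, which is 23 full-or-partial $2,500 increments; reduction = 23 × $110 = $2,530, leaving $1,430. total $748 + $1,430 = $2,178
Difference: |$3,488 − $2,178| = $1,310.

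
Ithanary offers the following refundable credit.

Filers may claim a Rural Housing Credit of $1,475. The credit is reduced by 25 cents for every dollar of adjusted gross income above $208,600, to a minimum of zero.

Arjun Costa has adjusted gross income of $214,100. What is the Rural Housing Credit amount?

Rural Housing Credit: 25% of the $5,500 excess over $208,600 is $1,375; credit = $1,475 − $1,375 = $100.

$100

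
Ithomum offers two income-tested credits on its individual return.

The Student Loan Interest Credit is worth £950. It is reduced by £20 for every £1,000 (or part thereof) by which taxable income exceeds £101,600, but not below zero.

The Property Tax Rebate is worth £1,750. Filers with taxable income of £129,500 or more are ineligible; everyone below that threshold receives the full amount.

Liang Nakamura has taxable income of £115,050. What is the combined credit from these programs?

Student Loan Interest Credit: income exceeds £101,600 by £13,450, which is 14 full-or-partial £1,000 increments; reduction = 14 × £20 = £280, leaving £670.
Property Tax Rebate: £115,050 is below the £129,500 cutoff, so the full £1,750 applies.
Total: £670 + £1,750 = £2,420.

£2,420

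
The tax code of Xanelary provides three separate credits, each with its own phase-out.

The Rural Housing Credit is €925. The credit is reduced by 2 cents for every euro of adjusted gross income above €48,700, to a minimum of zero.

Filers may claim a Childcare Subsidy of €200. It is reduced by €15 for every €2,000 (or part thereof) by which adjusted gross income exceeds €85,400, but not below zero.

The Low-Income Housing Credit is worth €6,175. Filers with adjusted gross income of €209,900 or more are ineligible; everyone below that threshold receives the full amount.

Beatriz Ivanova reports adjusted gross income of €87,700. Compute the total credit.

Rural Housing Credit: 2% of the €39,000 excess over €48,700 is €780; credit = €925 − €780 = €145.
Childcare Subsidy: income exceeds €85,400 by €2,300, which is 2 full-or-partial €2,000 increments; reduction = 2 × €15 = €30, leaving €170.
Low-Income Housing Credit: €87,700 is below the €209,900 cutoff, so the full €6,175 applies.
Total: €145 + €170 + €6,175 = €6,490.

€6,490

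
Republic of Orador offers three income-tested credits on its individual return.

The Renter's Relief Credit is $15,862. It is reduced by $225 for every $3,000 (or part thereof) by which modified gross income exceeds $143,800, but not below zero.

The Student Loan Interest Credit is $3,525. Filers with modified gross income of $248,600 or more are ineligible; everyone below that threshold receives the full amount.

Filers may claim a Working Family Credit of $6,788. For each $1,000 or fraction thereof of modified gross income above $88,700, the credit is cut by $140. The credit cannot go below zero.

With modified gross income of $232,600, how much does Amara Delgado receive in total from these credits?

Renter's Relief Credit: income exceeds $143,800 by $88,800, which is 30 full-or-partial $3,000 increments; reduction = 30 × $225 = $6,750, leaving $9,112.
Student Loan Interest Credit: $232,600 is below the $248,600 cutoff, so the full $3,525 applies.
Working Family Credit: income exceeds $88,700 by $143,900 → 144 increments × $140 = $20,160 ≥ base, so the credit is $0.
Total: $9,112 + $3,525 + $0 = $12,637.

$12,637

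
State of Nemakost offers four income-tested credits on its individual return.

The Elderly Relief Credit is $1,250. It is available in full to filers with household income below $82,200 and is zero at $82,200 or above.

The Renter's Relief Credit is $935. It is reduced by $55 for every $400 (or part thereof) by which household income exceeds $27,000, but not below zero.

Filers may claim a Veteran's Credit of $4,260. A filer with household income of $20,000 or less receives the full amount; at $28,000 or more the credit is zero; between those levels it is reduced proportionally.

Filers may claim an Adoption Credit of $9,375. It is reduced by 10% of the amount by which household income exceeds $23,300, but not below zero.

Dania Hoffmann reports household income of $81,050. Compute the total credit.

Elderly Relief Credit: $81,050 is below the $82,200 cutoff, so the full $1,250 applies.
Renter's Relief Credit: income exceeds $27,000 by $54,050 → 136 increments × $55 = $7,480 ≥ base, so the credit is $0.
Veteran's Credit: $81,050 is at or above $28,000, so the credit is $0.
Adoption Credit: 10% of the $57,750 excess over $23,300 is $5,775; credit = $9,375 − $5,775 = $3,600.
Total: $1,250 + $0 + $0 + $3,600 = $4,850.

$4,850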